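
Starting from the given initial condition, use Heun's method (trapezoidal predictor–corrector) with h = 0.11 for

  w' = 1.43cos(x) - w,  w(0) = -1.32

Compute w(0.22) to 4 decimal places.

Heun: k1 = f(x_n, w_n); k2 = f(x_n + h, w_n + h·k1); w_{n+1} = w_n + (h/2)·(k1 + k2).
x=0.000000, w=-1.320000:
  k1 = f(0.000000, -1.320000) = 2.750000
  k2 = f(0.110000, -1.017500) = 2.438857
  w ← -1.320000 + (0.11/2)·(2.750000 + 2.438857) = -1.034613
x=0.110000, w=-1.034613:
  k1 = f(0.110000, -1.034613) = 2.455970
  k2 = f(0.220000, -0.764456) = 2.159989
  w ← -1.034613 + (0.11/2)·(2.455970 + 2.159989) = -0.780735
w(0.22) ≈ -0.7807

-0.7807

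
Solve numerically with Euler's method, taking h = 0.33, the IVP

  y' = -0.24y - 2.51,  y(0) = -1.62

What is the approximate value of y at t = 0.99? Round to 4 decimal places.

-3.5581

Euler: y_{n+1} = y_n + h·f(t_n, y_n).
t=0.000000, y=-1.620000: f=-2.121200 → y ← -1.620000 + 0.33·(-2.121200) = -2.319996
t=0.330000, y=-2.319996: f=-1.953201 → y ← -2.319996 + 0.33·(-1.953201) = -2.964552
t=0.660000, y=-2.964552: f=-1.798507 → y ← -2.964552 + 0.33·(-1.798507) = -3.558060
y(0.99) ≈ -3.5581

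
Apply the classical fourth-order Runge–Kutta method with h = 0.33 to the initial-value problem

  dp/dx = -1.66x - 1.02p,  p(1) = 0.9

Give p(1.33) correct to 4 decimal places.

RK4: k1 = f(x_n, p_n); k2 = f(x_n + h/2, p_n + (h/2)·k1); k3 = f(x_n + h/2, p_n + (h/2)·k2); k4 = f(x_n + h, p_n + h·k3); p_{n+1} = p_n + (h/6)·(k1 + 2k2 + 2k3 + k4).
x=1.000000, p=0.900000:
  k1 = f(1.000000, 0.900000) = -2.578000
  k2 = f(1.165000, 0.474630) = -2.418023
  k3 = f(1.165000, 0.501026) = -2.444947
  k4 = f(1.330000, 0.093168) = -2.302831
  p ← 0.900000 + (0.33/6)·(k1 + 2k2 + 2k3 + k4) = 0.096628
p(1.33) ≈ 0.0966

0.0966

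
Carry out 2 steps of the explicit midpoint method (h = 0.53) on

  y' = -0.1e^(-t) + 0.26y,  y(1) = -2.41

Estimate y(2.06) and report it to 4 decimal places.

Midpoint: k1 = f(t_n, y_n); k2 = f(t_n + h/2, y_n + (h/2)·k1); y_{n+1} = y_n + h·k2.
t=1.000000, y=-2.410000:
  k1 = f(1.000000, -2.410000) = -0.663388
  k2 = f(1.265000, -2.585798) = -0.700531
  y ← -2.410000 + 0.53·(-0.700531) = -2.781282
t=1.530000, y=-2.781282:
  k1 = f(1.530000, -2.781282) = -0.744787
  k2 = f(1.795000, -2.978650) = -0.791062
  y ← -2.781282 + 0.53·(-0.791062) = -3.200544
y(2.06) ≈ -3.2005

-3.2005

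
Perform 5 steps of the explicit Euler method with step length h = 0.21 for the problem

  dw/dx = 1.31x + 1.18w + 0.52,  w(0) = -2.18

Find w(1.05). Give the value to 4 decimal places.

Euler: w_{n+1} = w_n + h·f(x_n, w_n).
x=0.000000, w=-2.180000: f=-2.052400 → w ← -2.180000 + 0.21·(-2.052400) = -2.611004
x=0.210000, w=-2.611004: f=-2.285885 → w ← -2.611004 + 0.21·(-2.285885) = -3.091040
x=0.420000, w=-3.091040: f=-2.577227 → w ← -3.091040 + 0.21·(-2.577227) = -3.632257
x=0.630000, w=-3.632257: f=-2.940764 → w ← -3.632257 + 0.21·(-2.940764) = -4.249818
x=0.840000, w=-4.249818: f=-3.394385 → w ← -4.249818 + 0.21·(-3.394385) = -4.962639
w(1.05) ≈ -4.9626

-4.9626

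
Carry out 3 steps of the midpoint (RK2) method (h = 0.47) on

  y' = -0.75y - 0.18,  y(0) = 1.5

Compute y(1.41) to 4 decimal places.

Midpoint: k1 = f(x_n, y_n); k2 = f(x_n + h/2, y_n + (h/2)·k1); y_{n+1} = y_n + h·k2.
x=0.000000, y=1.500000:
  k1 = f(0.000000, 1.500000) = -1.305000
  k2 = f(0.235000, 1.193325) = -1.074994
  y ← 1.500000 + 0.47·(-1.074994) = 0.994753
x=0.470000, y=0.994753:
  k1 = f(0.470000, 0.994753) = -0.926065
  k2 = f(0.705000, 0.777128) = -0.762846
  y ← 0.994753 + 0.47·(-0.762846) = 0.636215
x=0.940000, y=0.636215:
  k1 = f(0.940000, 0.636215) = -0.657162
  k2 = f(1.175000, 0.481782) = -0.541337
  y ← 0.636215 + 0.47·(-0.541337) = 0.381787
y(1.41) ≈ 0.3818

0.3818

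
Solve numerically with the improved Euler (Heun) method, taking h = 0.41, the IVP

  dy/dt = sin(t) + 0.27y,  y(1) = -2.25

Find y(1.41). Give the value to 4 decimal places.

-2.1189

Heun: k1 = f(t_n, y_n); k2 = f(t_n + h, y_n + h·k1); y_{n+1} = y_n + (h/2)·(k1 + k2).
t=1.000000, y=-2.250000:
  k1 = f(1.000000, -2.250000) = 0.233971
  k2 = f(1.410000, -2.154072) = 0.405501
  y ← -2.250000 + (0.41/2)·(0.233971 + 0.405501) = -2.118908
y(1.41) ≈ -2.1189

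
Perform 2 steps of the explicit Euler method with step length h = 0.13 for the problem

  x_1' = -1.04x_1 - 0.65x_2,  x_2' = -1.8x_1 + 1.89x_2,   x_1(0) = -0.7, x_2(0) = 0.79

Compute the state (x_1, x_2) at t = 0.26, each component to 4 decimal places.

-0.6782, 1.5872

Euler on (x_1,x_2): x_1_{n+1} = x_1_n + h·x_1', x_2_{n+1} = x_2_n + h·x_2'.
0.000000: (-0.700000, 0.790000); f=(0.214500, 2.753100) → (-0.672115, 1.147903)
0.130000: (-0.672115, 1.147903); f=(-0.047137, 3.379344) → (-0.678243, 1.587218)
(x_1(0.26), x_2(0.26)) ≈ (-0.6782, 1.5872)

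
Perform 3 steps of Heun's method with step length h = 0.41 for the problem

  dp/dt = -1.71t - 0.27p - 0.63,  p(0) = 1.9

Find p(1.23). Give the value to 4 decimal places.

Heun: k1 = f(t_n, p_n); k2 = f(t_n + h, p_n + h·k1); p_{n+1} = p_n + (h/2)·(k1 + k2).
t=0.000000, p=1.900000:
  k1 = f(0.000000, 1.900000) = -1.143000
  k2 = f(0.410000, 1.431370) = -1.717570
  p ← 1.900000 + (0.41/2)·(-1.143000 + (-1.717570)) = 1.313583
t=0.410000, p=1.313583:
  k1 = f(0.410000, 1.313583) = -1.685767
  k2 = f(0.820000, 0.622419) = -2.200253
  p ← 1.313583 + (0.41/2)·(-1.685767 + (-2.200253)) = 0.516949
t=0.820000, p=0.516949:
  k1 = f(0.820000, 0.516949) = -2.171776
  k2 = f(1.230000, -0.373479) = -2.632461
  p ← 0.516949 + (0.41/2)·(-2.171776 + (-2.632461)) = -0.467920
p(1.23) ≈ -0.4679

-0.4679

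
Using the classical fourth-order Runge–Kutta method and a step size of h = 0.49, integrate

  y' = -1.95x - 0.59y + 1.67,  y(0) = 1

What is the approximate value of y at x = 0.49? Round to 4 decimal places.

1.2464

RK4: k1 = f(x_n, y_n); k2 = f(x_n + h/2, y_n + (h/2)·k1); k3 = f(x_n + h/2, y_n + (h/2)·k2); k4 = f(x_n + h, y_n + h·k3); y_{n+1} = y_n + (h/6)·(k1 + 2k2 + 2k3 + k4).
x=0.000000, y=1.000000:
  k1 = f(0.000000, 1.000000) = 1.080000
  k2 = f(0.245000, 1.264600) = 0.446136
  k3 = f(0.245000, 1.109303) = 0.537761
  k4 = f(0.490000, 1.263503) = -0.030967
  y ← 1.000000 + (0.49/6)·(k1 + 2k2 + 2k3 + k4) = 1.246374
y(0.49) ≈ 1.2464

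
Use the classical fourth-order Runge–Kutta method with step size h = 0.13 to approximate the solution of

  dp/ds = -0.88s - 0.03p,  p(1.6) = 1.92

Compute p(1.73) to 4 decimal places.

RK4: k1 = f(s_n, p_n); k2 = f(s_n + h/2, p_n + (h/2)·k1); k3 = f(s_n + h/2, p_n + (h/2)·k2); k4 = f(s_n + h, p_n + h·k3); p_{n+1} = p_n + (h/6)·(k1 + 2k2 + 2k3 + k4).
s=1.600000, p=1.920000:
  k1 = f(1.600000, 1.920000) = -1.465600
  k2 = f(1.665000, 1.824736) = -1.519942
  k3 = f(1.665000, 1.821204) = -1.519836
  k4 = f(1.730000, 1.722421) = -1.574073
  p ← 1.920000 + (0.13/6)·(k1 + 2k2 + 2k3 + k4) = 1.722417
p(1.73) ≈ 1.7224

1.7224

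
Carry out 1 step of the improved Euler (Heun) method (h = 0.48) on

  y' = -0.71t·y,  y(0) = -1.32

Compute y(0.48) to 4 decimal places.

Heun: k1 = f(t_n, y_n); k2 = f(t_n + h, y_n + h·k1); y_{n+1} = y_n + (h/2)·(k1 + k2).
t=0.000000, y=-1.320000:
  k1 = f(0.000000, -1.320000) = 0.000000
  k2 = f(0.480000, -1.320000) = 0.449856
  y ← -1.320000 + (0.48/2)·(0.000000 + 0.449856) = -1.212035
y(0.48) ≈ -1.2120

-1.2120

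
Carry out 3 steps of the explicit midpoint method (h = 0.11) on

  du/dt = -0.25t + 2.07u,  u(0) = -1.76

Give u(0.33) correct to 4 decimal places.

Midpoint: k1 = f(t_n, u_n); k2 = f(t_n + h/2, u_n + (h/2)·k1); u_{n+1} = u_n + h·k2.
t=0.000000, u=-1.760000:
  k1 = f(0.000000, -1.760000) = -3.643200
  k2 = f(0.055000, -1.960376) = -4.071728
  u ← -1.760000 + 0.11·(-4.071728) = -2.207890
t=0.110000, u=-2.207890:
  k1 = f(0.110000, -2.207890) = -4.597833
  k2 = f(0.165000, -2.460771) = -5.135046
  u ← -2.207890 + 0.11·(-5.135046) = -2.772745
t=0.220000, u=-2.772745:
  k1 = f(0.220000, -2.772745) = -5.794582
  k2 = f(0.275000, -3.091447) = -6.468046
  u ← -2.772745 + 0.11·(-6.468046) = -3.484230
u(0.33) ≈ -3.4842

-3.4842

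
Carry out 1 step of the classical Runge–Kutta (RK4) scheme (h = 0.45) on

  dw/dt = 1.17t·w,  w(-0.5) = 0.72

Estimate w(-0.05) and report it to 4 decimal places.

0.6229

RK4: k1 = f(t_n, w_n); k2 = f(t_n + h/2, w_n + (h/2)·k1); k3 = f(t_n + h/2, w_n + (h/2)·k2); k4 = f(t_n + h, w_n + h·k3); w_{n+1} = w_n + (h/6)·(k1 + 2k2 + 2k3 + k4).
t=-0.500000, w=0.720000:
  k1 = f(-0.500000, 0.720000) = -0.421200
  k2 = f(-0.275000, 0.625230) = -0.201168
  k3 = f(-0.275000, 0.674737) = -0.217097
  k4 = f(-0.050000, 0.622306) = -0.036405
  w ← 0.720000 + (0.45/6)·(k1 + 2k2 + 2k3 + k4) = 0.622940
w(-0.05) ≈ 0.6229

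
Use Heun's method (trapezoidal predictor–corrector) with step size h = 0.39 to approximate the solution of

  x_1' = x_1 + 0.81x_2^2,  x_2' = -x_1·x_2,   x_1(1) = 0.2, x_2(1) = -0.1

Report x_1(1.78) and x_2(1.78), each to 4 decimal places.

Heun on (x_1,x_2): k1 = f(x_n, state_n); k2 = f(x_n + h, state_n + h·k1); state_{n+1} = state_n + (h/2)·(k1 + k2).
1.000000: (0.200000, -0.100000)
  k1 = (0.208100, 0.020000)
  predictor → (0.281159, -0.092200)
  k2 = (0.288045, 0.025923)
  → (0.296748, -0.091045)
1.390000: (0.296748, -0.091045)
  k1 = (0.303462, 0.027017)
  predictor → (0.415099, -0.080508)
  k2 = (0.420349, 0.033419)
  → (0.437891, -0.079260)
(x_1(1.78), x_2(1.78)) ≈ (0.4379, -0.0793)

0.4379, -0.0793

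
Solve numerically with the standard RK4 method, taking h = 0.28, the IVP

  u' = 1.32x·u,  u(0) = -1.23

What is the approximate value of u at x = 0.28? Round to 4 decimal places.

-1.2953

RK4: k1 = f(x_n, u_n); k2 = f(x_n + h/2, u_n + (h/2)·k1); k3 = f(x_n + h/2, u_n + (h/2)·k2); k4 = f(x_n + h, u_n + h·k3); u_{n+1} = u_n + (h/6)·(k1 + 2k2 + 2k3 + k4).
x=0.000000, u=-1.230000:
  k1 = f(0.000000, -1.230000) = 0.000000
  k2 = f(0.140000, -1.230000) = -0.227304
  k3 = f(0.140000, -1.261823) = -0.233185
  k4 = f(0.280000, -1.295292) = -0.478740
  u ← -1.230000 + (0.28/6)·(k1 + 2k2 + 2k3 + k4) = -1.295320
u(0.28) ≈ -1.2953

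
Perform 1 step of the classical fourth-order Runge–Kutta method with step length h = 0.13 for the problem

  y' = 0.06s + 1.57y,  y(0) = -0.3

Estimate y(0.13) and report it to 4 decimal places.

-0.3674

RK4: k1 = f(s_n, y_n); k2 = f(s_n + h/2, y_n + (h/2)·k1); k3 = f(s_n + h/2, y_n + (h/2)·k2); k4 = f(s_n + h, y_n + h·k3); y_{n+1} = y_n + (h/6)·(k1 + 2k2 + 2k3 + k4).
s=0.000000, y=-0.300000:
  k1 = f(0.000000, -0.300000) = -0.471000
  k2 = f(0.065000, -0.330615) = -0.515166
  k3 = f(0.065000, -0.333486) = -0.519673
  k4 = f(0.130000, -0.367557) = -0.569265
  y ← -0.300000 + (0.13/6)·(k1 + 2k2 + 2k3 + k4) = -0.367382
y(0.13) ≈ -0.3674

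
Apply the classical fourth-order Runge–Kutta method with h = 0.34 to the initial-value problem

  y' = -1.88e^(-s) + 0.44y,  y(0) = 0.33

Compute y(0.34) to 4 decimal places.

-0.2037

RK4: k1 = f(s_n, y_n); k2 = f(s_n + h/2, y_n + (h/2)·k1); k3 = f(s_n + h/2, y_n + (h/2)·k2); k4 = f(s_n + h, y_n + h·k3); y_{n+1} = y_n + (h/6)·(k1 + 2k2 + 2k3 + k4).
s=0.000000, y=0.330000:
  k1 = f(0.000000, 0.330000) = -1.734800
  k2 = f(0.170000, 0.035084) = -1.570653
  k3 = f(0.170000, 0.062989) = -1.558375
  k4 = f(0.340000, -0.199847) = -1.426061
  y ← 0.330000 + (0.34/6)·(k1 + 2k2 + 2k3 + k4) = -0.203739
y(0.34) ≈ -0.2037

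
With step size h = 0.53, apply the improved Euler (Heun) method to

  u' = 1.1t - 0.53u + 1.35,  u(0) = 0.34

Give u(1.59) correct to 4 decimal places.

2.6770

Heun: k1 = f(t_n, u_n); k2 = f(t_n + h, u_n + h·k1); u_{n+1} = u_n + (h/2)·(k1 + k2).
t=0.000000, u=0.340000:
  k1 = f(0.000000, 0.340000) = 1.169800
  k2 = f(0.530000, 0.959994) = 1.424203
  u ← 0.340000 + (0.53/2)·(1.169800 + 1.424203) = 1.027411
t=0.530000, u=1.027411:
  k1 = f(0.530000, 1.027411) = 1.388472
  k2 = f(1.060000, 1.763301) = 1.581450
  u ← 1.027411 + (0.53/2)·(1.388472 + 1.581450) = 1.814440
t=1.060000, u=1.814440:
  k1 = f(1.060000, 1.814440) = 1.554347
  k2 = f(1.590000, 2.638244) = 1.700731
  u ← 1.814440 + (0.53/2)·(1.554347 + 1.700731) = 2.677036
u(1.59) ≈ 2.6770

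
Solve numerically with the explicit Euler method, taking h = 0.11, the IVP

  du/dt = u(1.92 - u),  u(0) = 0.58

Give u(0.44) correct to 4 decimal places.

Euler: u_{n+1} = u_n + h·f(t_n, u_n).
t=0.000000, u=0.580000: f=0.777200 → u ← 0.580000 + 0.11·0.777200 = 0.665492
t=0.110000, u=0.665492: f=0.834865 → u ← 0.665492 + 0.11·0.834865 = 0.757327
t=0.220000, u=0.757327: f=0.880524 → u ← 0.757327 + 0.11·0.880524 = 0.854185
t=0.330000, u=0.854185: f=0.910403 → u ← 0.854185 + 0.11·0.910403 = 0.954329
u(0.44) ≈ 0.9543

0.9543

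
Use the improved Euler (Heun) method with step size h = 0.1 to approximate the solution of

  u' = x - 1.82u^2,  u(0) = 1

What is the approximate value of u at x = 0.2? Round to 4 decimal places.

Heun: k1 = f(x_n, u_n); k2 = f(x_n + h, u_n + h·k1); u_{n+1} = u_n + (h/2)·(k1 + k2).
x=0.000000, u=1.000000:
  k1 = f(0.000000, 1.000000) = -1.820000
  k2 = f(0.100000, 0.818000) = -1.117806
  u ← 1.000000 + (0.1/2)·(-1.820000 + (-1.117806)) = 0.853110
x=0.100000, u=0.853110:
  k1 = f(0.100000, 0.853110) = -1.224589
  k2 = f(0.200000, 0.730651) = -0.771608
  u ← 0.853110 + (0.1/2)·(-1.224589 + (-0.771608)) = 0.753300
u(0.2) ≈ 0.7533

0.7533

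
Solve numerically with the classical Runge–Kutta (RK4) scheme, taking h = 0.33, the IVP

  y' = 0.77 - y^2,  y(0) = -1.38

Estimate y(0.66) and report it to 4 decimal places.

-4.9759

RK4: k1 = f(t_n, y_n); k2 = f(t_n + h/2, y_n + (h/2)·k1); k3 = f(t_n + h/2, y_n + (h/2)·k2); k4 = f(t_n + h, y_n + h·k3); y_{n+1} = y_n + (h/6)·(k1 + 2k2 + 2k3 + k4).
t=0.000000, y=-1.380000:
  k1 = f(0.000000, -1.380000) = -1.134400
  k2 = f(0.165000, -1.567176) = -1.686041
  k3 = f(0.165000, -1.658197) = -1.979616
  k4 = f(0.330000, -2.033273) = -3.364201
  y ← -1.380000 + (0.33/6)·(k1 + 2k2 + 2k3 + k4) = -2.030645
t=0.330000, y=-2.030645:
  k1 = f(0.330000, -2.030645) = -3.353520
  k2 = f(0.495000, -2.583976) = -5.906933
  k3 = f(0.495000, -3.005289) = -8.261763
  k4 = f(0.660000, -4.757027) = -21.859307
  y ← -2.030645 + (0.33/6)·(k1 + 2k2 + 2k3 + k4) = -4.975907
y(0.66) ≈ -4.9759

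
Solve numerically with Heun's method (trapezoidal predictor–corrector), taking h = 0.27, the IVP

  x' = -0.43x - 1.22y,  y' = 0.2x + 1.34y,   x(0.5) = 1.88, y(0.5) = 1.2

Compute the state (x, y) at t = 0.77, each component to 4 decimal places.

1.2138, 1.8160

Heun on (x,y): k1 = f(t_n, state_n); k2 = f(t_n + h, state_n + h·k1); state_{n+1} = state_n + (h/2)·(k1 + k2).
0.500000: (1.880000, 1.200000)
  k1 = (-2.272400, 1.984000)
  predictor → (1.266452, 1.735680)
  k2 = (-2.662104, 2.579102)
  → (1.213842, 1.816019)
(x(0.77), y(0.77)) ≈ (1.2138, 1.8160)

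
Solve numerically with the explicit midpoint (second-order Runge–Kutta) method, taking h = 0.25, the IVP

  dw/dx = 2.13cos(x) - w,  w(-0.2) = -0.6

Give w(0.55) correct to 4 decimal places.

Midpoint: k1 = f(x_n, w_n); k2 = f(x_n + h/2, w_n + (h/2)·k1); w_{n+1} = w_n + h·k2.
x=-0.200000, w=-0.600000:
  k1 = f(-0.200000, -0.600000) = 2.687542
  k2 = f(-0.075000, -0.264057) = 2.388069
  w ← -0.600000 + 0.25·2.388069 = -0.002983
x=0.050000, w=-0.002983:
  k1 = f(0.050000, -0.002983) = 2.130321
  k2 = f(0.175000, 0.263307) = 1.834160
  w ← -0.002983 + 0.25·1.834160 = 0.455557
x=0.300000, w=0.455557:
  k1 = f(0.300000, 0.455557) = 1.579309
  k2 = f(0.425000, 0.652971) = 1.287541
  w ← 0.455557 + 0.25·1.287541 = 0.777443
w(0.55) ≈ 0.7774

0.7774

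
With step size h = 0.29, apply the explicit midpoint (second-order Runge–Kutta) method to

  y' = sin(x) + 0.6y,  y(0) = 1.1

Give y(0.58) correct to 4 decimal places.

Midpoint: k1 = f(x_n, y_n); k2 = f(x_n + h/2, y_n + (h/2)·k1); y_{n+1} = y_n + h·k2.
x=0.000000, y=1.100000:
  k1 = f(0.000000, 1.100000) = 0.660000
  k2 = f(0.145000, 1.195700) = 0.861912
  y ← 1.100000 + 0.29·0.861912 = 1.349955
x=0.290000, y=1.349955:
  k1 = f(0.290000, 1.349955) = 1.095925
  k2 = f(0.435000, 1.508864) = 1.326729
  y ← 1.349955 + 0.29·1.326729 = 1.734706
y(0.58) ≈ 1.7347

1.7347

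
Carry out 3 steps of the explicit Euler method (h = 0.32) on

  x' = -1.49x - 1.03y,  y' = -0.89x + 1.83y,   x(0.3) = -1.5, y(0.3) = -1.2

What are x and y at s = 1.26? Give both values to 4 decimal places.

Euler on (x,y): x_{n+1} = x_n + h·x', y_{n+1} = y_n + h·y'.
0.300000: (-1.500000, -1.200000); f=(3.471000, -0.861000) → (-0.389280, -1.475520)
0.620000: (-0.389280, -1.475520); f=(2.099813, -2.353742) → (0.282660, -2.228718)
0.940000: (0.282660, -2.228718); f=(1.874416, -4.330121) → (0.882473, -3.614356)
(x(1.26), y(1.26)) ≈ (0.8825, -3.6144)

0.8825, -3.6144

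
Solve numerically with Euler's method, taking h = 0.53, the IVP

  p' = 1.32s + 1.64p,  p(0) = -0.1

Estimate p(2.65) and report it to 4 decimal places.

6.2931

Euler: p_{n+1} = p_n + h·f(s_n, p_n).
s=0.000000, p=-0.100000: f=-0.164000 → p ← -0.100000 + 0.53·(-0.164000) = -0.186920
s=0.530000, p=-0.186920: f=0.393051 → p ← -0.186920 + 0.53·0.393051 = 0.021397
s=1.060000, p=0.021397: f=1.434291 → p ← 0.021397 + 0.53·1.434291 = 0.781572
s=1.590000, p=0.781572: f=3.380577 → p ← 0.781572 + 0.53·3.380577 = 2.573277
s=2.120000, p=2.573277: f=7.018575 → p ← 2.573277 + 0.53·7.018575 = 6.293122
p(2.65) ≈ 6.2931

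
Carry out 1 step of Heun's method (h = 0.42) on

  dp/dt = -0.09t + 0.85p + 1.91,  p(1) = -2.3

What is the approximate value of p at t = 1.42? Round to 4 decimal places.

Heun: k1 = f(t_n, p_n); k2 = f(t_n + h, p_n + h·k1); p_{n+1} = p_n + (h/2)·(k1 + k2).
t=1.000000, p=-2.300000:
  k1 = f(1.000000, -2.300000) = -0.135000
  k2 = f(1.420000, -2.356700) = -0.220995
  p ← -2.300000 + (0.42/2)·(-0.135000 + (-0.220995)) = -2.374759
p(1.42) ≈ -2.3748

-2.3748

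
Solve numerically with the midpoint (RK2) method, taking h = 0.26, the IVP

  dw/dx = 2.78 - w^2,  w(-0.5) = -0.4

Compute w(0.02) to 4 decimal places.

Midpoint: k1 = f(x_n, w_n); k2 = f(x_n + h/2, w_n + (h/2)·k1); w_{n+1} = w_n + h·k2.
x=-0.500000, w=-0.400000:
  k1 = f(-0.500000, -0.400000) = 2.620000
  k2 = f(-0.370000, -0.059400) = 2.776472
  w ← -0.400000 + 0.26·2.776472 = 0.321883
x=-0.240000, w=0.321883:
  k1 = f(-0.240000, 0.321883) = 2.676392
  k2 = f(-0.110000, 0.669814) = 2.331350
  w ← 0.321883 + 0.26·2.331350 = 0.928034
w(0.02) ≈ 0.9280

0.9280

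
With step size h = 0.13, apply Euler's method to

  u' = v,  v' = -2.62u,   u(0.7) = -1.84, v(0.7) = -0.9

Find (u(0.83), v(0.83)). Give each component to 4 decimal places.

Euler on (u,v): u_{n+1} = u_n + h·u', v_{n+1} = v_n + h·v'.
0.700000: (-1.840000, -0.900000); f=(-0.900000, 4.820800) → (-1.957000, -0.273296)
(u(0.83), v(0.83)) ≈ (-1.9570, -0.2733)

-1.9570, -0.2733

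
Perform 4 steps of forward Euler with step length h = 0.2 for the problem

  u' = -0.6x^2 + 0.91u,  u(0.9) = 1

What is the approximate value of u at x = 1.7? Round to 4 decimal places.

Euler: u_{n+1} = u_n + h·f(x_n, u_n).
x=0.900000, u=1.000000: f=0.424000 → u ← 1.000000 + 0.2·0.424000 = 1.084800
x=1.100000, u=1.084800: f=0.261168 → u ← 1.084800 + 0.2·0.261168 = 1.137034
x=1.300000, u=1.137034: f=0.020701 → u ← 1.137034 + 0.2·0.020701 = 1.141174
x=1.500000, u=1.141174: f=-0.311532 → u ← 1.141174 + 0.2·(-0.311532) = 1.078867
u(1.7) ≈ 1.0789

1.0789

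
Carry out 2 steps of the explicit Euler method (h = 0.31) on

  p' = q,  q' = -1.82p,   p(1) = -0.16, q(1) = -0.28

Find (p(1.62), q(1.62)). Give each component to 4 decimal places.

-0.3056, -0.0505

Euler on (p,q): p_{n+1} = p_n + h·p', q_{n+1} = q_n + h·q'.
1.000000: (-0.160000, -0.280000); f=(-0.280000, 0.291200) → (-0.246800, -0.189728)
1.310000: (-0.246800, -0.189728); f=(-0.189728, 0.449176) → (-0.305616, -0.050483)
(p(1.62), q(1.62)) ≈ (-0.3056, -0.0505)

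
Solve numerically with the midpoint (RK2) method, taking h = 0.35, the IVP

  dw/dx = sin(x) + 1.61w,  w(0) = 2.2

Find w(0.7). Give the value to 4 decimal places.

6.8398

Midpoint: k1 = f(x_n, w_n); k2 = f(x_n + h/2, w_n + (h/2)·k1); w_{n+1} = w_n + h·k2.
x=0.000000, w=2.200000:
  k1 = f(0.000000, 2.200000) = 3.542000
  k2 = f(0.175000, 2.819850) = 4.714067
  w ← 2.200000 + 0.35·4.714067 = 3.849923
x=0.350000, w=3.849923:
  k1 = f(0.350000, 3.849923) = 6.541274
  k2 = f(0.525000, 4.994646) = 8.542594
  w ← 3.849923 + 0.35·8.542594 = 6.839831
w(0.7) ≈ 6.8398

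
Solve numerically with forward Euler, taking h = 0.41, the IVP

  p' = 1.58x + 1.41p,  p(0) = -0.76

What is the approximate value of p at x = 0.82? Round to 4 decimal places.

-1.6271

Euler: p_{n+1} = p_n + h·f(x_n, p_n).
x=0.000000, p=-0.760000: f=-1.071600 → p ← -0.760000 + 0.41·(-1.071600) = -1.199356
x=0.410000, p=-1.199356: f=-1.043292 → p ← -1.199356 + 0.41·(-1.043292) = -1.627106
p(0.82) ≈ -1.6271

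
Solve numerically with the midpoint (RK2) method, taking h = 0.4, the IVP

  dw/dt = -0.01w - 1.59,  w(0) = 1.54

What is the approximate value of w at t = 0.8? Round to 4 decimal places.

Midpoint: k1 = f(t_n, w_n); k2 = f(t_n + h/2, w_n + (h/2)·k1); w_{n+1} = w_n + h·k2.
t=0.000000, w=1.540000:
  k1 = f(0.000000, 1.540000) = -1.605400
  k2 = f(0.200000, 1.218920) = -1.602189
  w ← 1.540000 + 0.4·(-1.602189) = 0.899124
t=0.400000, w=0.899124:
  k1 = f(0.400000, 0.899124) = -1.598991
  k2 = f(0.600000, 0.579326) = -1.595793
  w ← 0.899124 + 0.4·(-1.595793) = 0.260807
w(0.8) ≈ 0.2608

0.2608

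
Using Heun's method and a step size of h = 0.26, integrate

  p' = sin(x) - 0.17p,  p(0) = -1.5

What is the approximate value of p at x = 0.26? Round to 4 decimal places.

Heun: k1 = f(x_n, p_n); k2 = f(x_n + h, p_n + h·k1); p_{n+1} = p_n + (h/2)·(k1 + k2).
x=0.000000, p=-1.500000:
  k1 = f(0.000000, -1.500000) = 0.255000
  k2 = f(0.260000, -1.433700) = 0.500810
  p ← -1.500000 + (0.26/2)·(0.255000 + 0.500810) = -1.401745
p(0.26) ≈ -1.4017

-1.4017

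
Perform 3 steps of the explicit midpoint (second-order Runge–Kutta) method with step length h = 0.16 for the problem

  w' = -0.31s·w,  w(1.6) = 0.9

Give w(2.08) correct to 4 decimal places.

Midpoint: k1 = f(s_n, w_n); k2 = f(s_n + h/2, w_n + (h/2)·k1); w_{n+1} = w_n + h·k2.
s=1.600000, w=0.900000:
  k1 = f(1.600000, 0.900000) = -0.446400
  k2 = f(1.680000, 0.864288) = -0.450121
  w ← 0.900000 + 0.16·(-0.450121) = 0.827981
s=1.760000, w=0.827981:
  k1 = f(1.760000, 0.827981) = -0.451746
  k2 = f(1.840000, 0.791841) = -0.451666
  w ← 0.827981 + 0.16·(-0.451666) = 0.755714
s=1.920000, w=0.755714:
  k1 = f(1.920000, 0.755714) = -0.449801
  k2 = f(2.000000, 0.719730) = -0.446233
  w ← 0.755714 + 0.16·(-0.446233) = 0.684317
w(2.08) ≈ 0.6843

0.6843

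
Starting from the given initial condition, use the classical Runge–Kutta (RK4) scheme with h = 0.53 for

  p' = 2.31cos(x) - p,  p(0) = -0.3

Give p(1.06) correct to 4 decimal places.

RK4: k1 = f(x_n, p_n); k2 = f(x_n + h/2, p_n + (h/2)·k1); k3 = f(x_n + h/2, p_n + (h/2)·k2); k4 = f(x_n + h, p_n + h·k3); p_{n+1} = p_n + (h/6)·(k1 + 2k2 + 2k3 + k4).
x=0.000000, p=-0.300000:
  k1 = f(0.000000, -0.300000) = 2.610000
  k2 = f(0.265000, 0.391650) = 1.837714
  k3 = f(0.265000, 0.186994) = 2.042370
  k4 = f(0.530000, 0.782456) = 1.210628
  p ← -0.300000 + (0.53/6)·(k1 + 2k2 + 2k3 + k4) = 0.722970
x=0.530000, p=0.722970:
  k1 = f(0.530000, 0.722970) = 1.270114
  k2 = f(0.795000, 1.059550) = 0.558107
  k3 = f(0.795000, 0.870869) = 0.746789
  k4 = f(1.060000, 1.118768) = 0.010526
  p ← 0.722970 + (0.53/6)·(k1 + 2k2 + 2k3 + k4) = 1.066625
p(1.06) ≈ 1.0666

1.0666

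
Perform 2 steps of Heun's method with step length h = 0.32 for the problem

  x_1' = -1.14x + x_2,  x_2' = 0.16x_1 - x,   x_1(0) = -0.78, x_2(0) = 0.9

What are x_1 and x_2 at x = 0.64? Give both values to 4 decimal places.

Heun on (x_1,x_2): k1 = f(x_n, state_n); k2 = f(x_n + h, state_n + h·k1); state_{n+1} = state_n + (h/2)·(k1 + k2).
0.000000: (-0.780000, 0.900000)
  k1 = (0.900000, -0.124800)
  predictor → (-0.492000, 0.860064)
  k2 = (0.495264, -0.398720)
  → (-0.556758, 0.816237)
0.320000: (-0.556758, 0.816237)
  k1 = (0.451437, -0.409081)
  predictor → (-0.412298, 0.685331)
  k2 = (-0.044269, -0.705968)
  → (-0.491611, 0.637829)
(x_1(0.64), x_2(0.64)) ≈ (-0.4916, 0.6378)

-0.4916, 0.6378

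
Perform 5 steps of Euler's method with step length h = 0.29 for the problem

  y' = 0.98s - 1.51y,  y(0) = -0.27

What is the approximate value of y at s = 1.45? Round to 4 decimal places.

0.5202

Euler: y_{n+1} = y_n + h·f(s_n, y_n).
s=0.000000, y=-0.270000: f=0.407700 → y ← -0.270000 + 0.29·0.407700 = -0.151767
s=0.290000, y=-0.151767: f=0.513368 → y ← -0.151767 + 0.29·0.513368 = -0.002890
s=0.580000, y=-0.002890: f=0.572764 → y ← -0.002890 + 0.29·0.572764 = 0.163211
s=0.870000, y=0.163211: f=0.606151 → y ← 0.163211 + 0.29·0.606151 = 0.338995
s=1.160000, y=0.338995: f=0.624917 → y ← 0.338995 + 0.29·0.624917 = 0.520221
y(1.45) ≈ 0.5202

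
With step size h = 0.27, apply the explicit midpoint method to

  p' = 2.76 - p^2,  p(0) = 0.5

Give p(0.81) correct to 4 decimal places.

Midpoint: k1 = f(t_n, p_n); k2 = f(t_n + h/2, p_n + (h/2)·k1); p_{n+1} = p_n + h·k2.
t=0.000000, p=0.500000:
  k1 = f(0.000000, 0.500000) = 2.510000
  k2 = f(0.135000, 0.838850) = 2.056331
  p ← 0.500000 + 0.27·2.056331 = 1.055209
t=0.270000, p=1.055209:
  k1 = f(0.270000, 1.055209) = 1.646533
  k2 = f(0.405000, 1.277491) = 1.128016
  p ← 1.055209 + 0.27·1.128016 = 1.359774
t=0.540000, p=1.359774:
  k1 = f(0.540000, 1.359774) = 0.911016
  k2 = f(0.675000, 1.482761) = 0.561421
  p ← 1.359774 + 0.27·0.561421 = 1.511357
p(0.81) ≈ 1.5114

1.5114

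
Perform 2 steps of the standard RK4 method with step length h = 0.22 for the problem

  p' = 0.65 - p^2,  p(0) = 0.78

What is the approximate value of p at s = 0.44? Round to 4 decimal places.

RK4: k1 = f(s_n, p_n); k2 = f(s_n + h/2, p_n + (h/2)·k1); k3 = f(s_n + h/2, p_n + (h/2)·k2); k4 = f(s_n + h, p_n + h·k3); p_{n+1} = p_n + (h/6)·(k1 + 2k2 + 2k3 + k4).
s=0.000000, p=0.780000:
  k1 = f(0.000000, 0.780000) = 0.041600
  k2 = f(0.110000, 0.784576) = 0.034441
  k3 = f(0.110000, 0.783788) = 0.035676
  k4 = f(0.220000, 0.787849) = 0.029295
  p ← 0.780000 + (0.22/6)·(k1 + 2k2 + 2k3 + k4) = 0.787741
s=0.220000, p=0.787741:
  k1 = f(0.220000, 0.787741) = 0.029464
  k2 = f(0.330000, 0.790982) = 0.024347
  k3 = f(0.330000, 0.790419) = 0.025237
  k4 = f(0.440000, 0.793293) = 0.020685
  p ← 0.787741 + (0.22/6)·(k1 + 2k2 + 2k3 + k4) = 0.793216
p(0.44) ≈ 0.7932

0.7932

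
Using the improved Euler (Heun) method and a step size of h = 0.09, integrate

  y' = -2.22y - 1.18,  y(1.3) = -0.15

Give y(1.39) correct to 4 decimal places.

-0.2186

Heun: k1 = f(t_n, y_n); k2 = f(t_n + h, y_n + h·k1); y_{n+1} = y_n + (h/2)·(k1 + k2).
t=1.300000, y=-0.150000:
  k1 = f(1.300000, -0.150000) = -0.847000
  k2 = f(1.390000, -0.226230) = -0.677769
  y ← -0.150000 + (0.09/2)·(-0.847000 + (-0.677769)) = -0.218615
y(1.39) ≈ -0.2186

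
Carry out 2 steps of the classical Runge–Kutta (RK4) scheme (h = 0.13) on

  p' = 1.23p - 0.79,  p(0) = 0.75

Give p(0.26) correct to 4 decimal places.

RK4: k1 = f(s_n, p_n); k2 = f(s_n + h/2, p_n + (h/2)·k1); k3 = f(s_n + h/2, p_n + (h/2)·k2); k4 = f(s_n + h, p_n + h·k3); p_{n+1} = p_n + (h/6)·(k1 + 2k2 + 2k3 + k4).
s=0.000000, p=0.750000:
  k1 = f(0.000000, 0.750000) = 0.132500
  k2 = f(0.065000, 0.758613) = 0.143093
  k3 = f(0.065000, 0.759301) = 0.143940
  k4 = f(0.130000, 0.768712) = 0.155516
  p ← 0.750000 + (0.13/6)·(k1 + 2k2 + 2k3 + k4) = 0.768678
s=0.130000, p=0.768678:
  k1 = f(0.130000, 0.768678) = 0.155475
  k2 = f(0.195000, 0.778784) = 0.167905
  k3 = f(0.195000, 0.779592) = 0.168899
  k4 = f(0.260000, 0.790635) = 0.182481
  p ← 0.768678 + (0.13/6)·(k1 + 2k2 + 2k3 + k4) = 0.790596
p(0.26) ≈ 0.7906

0.7906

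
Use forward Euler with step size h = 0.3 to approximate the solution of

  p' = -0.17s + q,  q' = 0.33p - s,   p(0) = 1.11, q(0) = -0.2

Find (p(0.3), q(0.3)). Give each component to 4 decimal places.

1.0500, -0.0901

Euler on (p,q): p_{n+1} = p_n + h·p', q_{n+1} = q_n + h·q'.
0.000000: (1.110000, -0.200000); f=(-0.200000, 0.366300) → (1.050000, -0.090110)
(p(0.3), q(0.3)) ≈ (1.0500, -0.0901)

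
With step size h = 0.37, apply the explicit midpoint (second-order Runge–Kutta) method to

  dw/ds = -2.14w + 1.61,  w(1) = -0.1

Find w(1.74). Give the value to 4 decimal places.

Midpoint: k1 = f(s_n, w_n); k2 = f(s_n + h/2, w_n + (h/2)·k1); w_{n+1} = w_n + h·k2.
s=1.000000, w=-0.100000:
  k1 = f(1.000000, -0.100000) = 1.824000
  k2 = f(1.185000, 0.237440) = 1.101878
  w ← -0.100000 + 0.37·1.101878 = 0.307695
s=1.370000, w=0.307695:
  k1 = f(1.370000, 0.307695) = 0.951533
  k2 = f(1.555000, 0.483729) = 0.574821
  w ← 0.307695 + 0.37·0.574821 = 0.520379
w(1.74) ≈ 0.5204

0.5204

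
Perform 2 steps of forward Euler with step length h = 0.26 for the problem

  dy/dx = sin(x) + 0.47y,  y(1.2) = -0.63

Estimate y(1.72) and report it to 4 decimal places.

Euler: y_{n+1} = y_n + h·f(x_n, y_n).
x=1.200000, y=-0.630000: f=0.635939 → y ← -0.630000 + 0.26·0.635939 = -0.464656
x=1.460000, y=-0.464656: f=0.775480 → y ← -0.464656 + 0.26·0.775480 = -0.263031
y(1.72) ≈ -0.2630

-0.2630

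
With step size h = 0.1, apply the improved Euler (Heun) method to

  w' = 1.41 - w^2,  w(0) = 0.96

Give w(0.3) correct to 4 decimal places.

Heun: k1 = f(t_n, w_n); k2 = f(t_n + h, w_n + h·k1); w_{n+1} = w_n + (h/2)·(k1 + k2).
t=0.000000, w=0.960000:
  k1 = f(0.000000, 0.960000) = 0.488400
  k2 = f(0.100000, 1.008840) = 0.392242
  w ← 0.960000 + (0.1/2)·(0.488400 + 0.392242) = 1.004032
t=0.100000, w=1.004032:
  k1 = f(0.100000, 1.004032) = 0.401920
  k2 = f(0.200000, 1.044224) = 0.319596
  w ← 1.004032 + (0.1/2)·(0.401920 + 0.319596) = 1.040108
t=0.200000, w=1.040108:
  k1 = f(0.200000, 1.040108) = 0.328176
  k2 = f(0.300000, 1.072925) = 0.258831
  w ← 1.040108 + (0.1/2)·(0.328176 + 0.258831) = 1.069458
w(0.3) ≈ 1.0695

1.0695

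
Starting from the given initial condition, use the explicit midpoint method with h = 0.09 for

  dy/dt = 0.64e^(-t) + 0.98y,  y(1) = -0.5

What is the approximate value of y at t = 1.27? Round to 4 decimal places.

-0.5871

Midpoint: k1 = f(t_n, y_n); k2 = f(t_n + h/2, y_n + (h/2)·k1); y_{n+1} = y_n + h·k2.
t=1.000000, y=-0.500000:
  k1 = f(1.000000, -0.500000) = -0.254557
  k2 = f(1.045000, -0.511455) = -0.276143
  y ← -0.500000 + 0.09·(-0.276143) = -0.524853
t=1.090000, y=-0.524853:
  k1 = f(1.090000, -0.524853) = -0.299177
  k2 = f(1.135000, -0.538316) = -0.321839
  y ← -0.524853 + 0.09·(-0.321839) = -0.553818
t=1.180000, y=-0.553818:
  k1 = f(1.180000, -0.553818) = -0.346084
  k2 = f(1.225000, -0.569392) = -0.369999
  y ← -0.553818 + 0.09·(-0.369999) = -0.587118
y(1.27) ≈ -0.5871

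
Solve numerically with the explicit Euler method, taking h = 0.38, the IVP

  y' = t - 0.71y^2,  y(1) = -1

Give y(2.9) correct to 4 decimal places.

1.5920

Euler: y_{n+1} = y_n + h·f(t_n, y_n).
t=1.000000, y=-1.000000: f=0.290000 → y ← -1.000000 + 0.38·0.290000 = -0.889800
t=1.380000, y=-0.889800: f=0.817862 → y ← -0.889800 + 0.38·0.817862 = -0.579013
t=1.760000, y=-0.579013: f=1.521969 → y ← -0.579013 + 0.38·1.521969 = -0.000664
t=2.140000, y=-0.000664: f=2.140000 → y ← -0.000664 + 0.38·2.140000 = 0.812535
t=2.520000, y=0.812535: f=2.051248 → y ← 0.812535 + 0.38·2.051248 = 1.592010
y(2.9) ≈ 1.5920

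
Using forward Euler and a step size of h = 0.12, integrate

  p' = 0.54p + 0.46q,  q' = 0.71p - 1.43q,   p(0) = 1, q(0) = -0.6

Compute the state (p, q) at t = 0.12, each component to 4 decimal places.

1.0317, -0.4118

Euler on (p,q): p_{n+1} = p_n + h·p', q_{n+1} = q_n + h·q'.
0.000000: (1.000000, -0.600000); f=(0.264000, 1.568000) → (1.031680, -0.411840)
(p(0.12), q(0.12)) ≈ (1.0317, -0.4118)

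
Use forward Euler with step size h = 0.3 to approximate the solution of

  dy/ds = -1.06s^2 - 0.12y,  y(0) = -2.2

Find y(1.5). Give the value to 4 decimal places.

-2.6698

Euler: y_{n+1} = y_n + h·f(s_n, y_n).
s=0.000000, y=-2.200000: f=0.264000 → y ← -2.200000 + 0.3·0.264000 = -2.120800
s=0.300000, y=-2.120800: f=0.159096 → y ← -2.120800 + 0.3·0.159096 = -2.073071
s=0.600000, y=-2.073071: f=-0.132831 → y ← -2.073071 + 0.3·(-0.132831) = -2.112921
s=0.900000, y=-2.112921: f=-0.605050 → y ← -2.112921 + 0.3·(-0.605050) = -2.294435
s=1.200000, y=-2.294435: f=-1.251068 → y ← -2.294435 + 0.3·(-1.251068) = -2.669756
y(1.5) ≈ -2.6698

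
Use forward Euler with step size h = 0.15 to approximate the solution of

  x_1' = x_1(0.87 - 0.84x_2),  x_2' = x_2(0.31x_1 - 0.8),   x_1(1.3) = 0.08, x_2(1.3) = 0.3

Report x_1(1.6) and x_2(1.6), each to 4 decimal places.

Euler on (x_1,x_2): x_1_{n+1} = x_1_n + h·x_1', x_2_{n+1} = x_2_n + h·x_2'.
1.300000: (0.080000, 0.300000); f=(0.049440, -0.232560) → (0.087416, 0.265116)
1.450000: (0.087416, 0.265116); f=(0.056585, -0.204908) → (0.095904, 0.234380)
(x_1(1.6), x_2(1.6)) ≈ (0.0959, 0.2344)

0.0959, 0.2344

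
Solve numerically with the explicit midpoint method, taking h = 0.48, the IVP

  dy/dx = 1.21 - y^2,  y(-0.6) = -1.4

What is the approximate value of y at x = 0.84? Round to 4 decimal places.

-57.5559

Midpoint: k1 = f(x_n, y_n); k2 = f(x_n + h/2, y_n + (h/2)·k1); y_{n+1} = y_n + h·k2.
x=-0.600000, y=-1.400000:
  k1 = f(-0.600000, -1.400000) = -0.750000
  k2 = f(-0.360000, -1.580000) = -1.286400
  y ← -1.400000 + 0.48·(-1.286400) = -2.017472
x=-0.120000, y=-2.017472:
  k1 = f(-0.120000, -2.017472) = -2.860193
  k2 = f(0.120000, -2.703918) = -6.101175
  y ← -2.017472 + 0.48·(-6.101175) = -4.946036
x=0.360000, y=-4.946036:
  k1 = f(0.360000, -4.946036) = -23.253270
  k2 = f(0.600000, -10.526821) = -109.603954
  y ← -4.946036 + 0.48·(-109.603954) = -57.555934
y(0.84) ≈ -57.5559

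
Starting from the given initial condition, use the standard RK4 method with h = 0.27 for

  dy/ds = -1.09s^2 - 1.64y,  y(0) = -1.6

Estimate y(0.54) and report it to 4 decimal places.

RK4: k1 = f(s_n, y_n); k2 = f(s_n + h/2, y_n + (h/2)·k1); k3 = f(s_n + h/2, y_n + (h/2)·k2); k4 = f(s_n + h, y_n + h·k3); y_{n+1} = y_n + (h/6)·(k1 + 2k2 + 2k3 + k4).
s=0.000000, y=-1.600000:
  k1 = f(0.000000, -1.600000) = 2.624000
  k2 = f(0.135000, -1.245760) = 2.023181
  k3 = f(0.135000, -1.326871) = 2.156202
  k4 = f(0.270000, -1.017825) = 1.589773
  y ← -1.600000 + (0.27/6)·(k1 + 2k2 + 2k3 + k4) = -1.034236
s=0.270000, y=-1.034236:
  k1 = f(0.270000, -1.034236) = 1.616686
  k2 = f(0.405000, -0.815983) = 1.159425
  k3 = f(0.405000, -0.877713) = 1.260663
  k4 = f(0.540000, -0.693857) = 0.820081
  y ← -1.034236 + (0.27/6)·(k1 + 2k2 + 2k3 + k4) = -0.706773
y(0.54) ≈ -0.7068

-0.7068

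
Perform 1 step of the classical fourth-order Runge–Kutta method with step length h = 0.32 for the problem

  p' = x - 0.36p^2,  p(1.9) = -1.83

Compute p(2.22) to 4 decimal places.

-1.4985

RK4: k1 = f(x_n, p_n); k2 = f(x_n + h/2, p_n + (h/2)·k1); k3 = f(x_n + h/2, p_n + (h/2)·k2); k4 = f(x_n + h, p_n + h·k3); p_{n+1} = p_n + (h/6)·(k1 + 2k2 + 2k3 + k4).
x=1.900000, p=-1.830000:
  k1 = f(1.900000, -1.830000) = 0.694396
  k2 = f(2.060000, -1.718897) = 0.996342
  k3 = f(2.060000, -1.670585) = 1.055292
  k4 = f(2.220000, -1.492307) = 1.418288
  p ← -1.830000 + (0.32/6)·(k1 + 2k2 + 2k3 + k4) = -1.498483
p(2.22) ≈ -1.4985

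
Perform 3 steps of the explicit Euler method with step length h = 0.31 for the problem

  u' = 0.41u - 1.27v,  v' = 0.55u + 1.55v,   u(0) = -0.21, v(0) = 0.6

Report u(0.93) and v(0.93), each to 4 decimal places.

Euler on (u,v): u_{n+1} = u_n + h·u', v_{n+1} = v_n + h·v'.
0.000000: (-0.210000, 0.600000); f=(-0.848100, 0.814500) → (-0.472911, 0.852495)
0.310000: (-0.472911, 0.852495); f=(-1.276562, 1.061266) → (-0.868645, 1.181488)
0.620000: (-0.868645, 1.181488); f=(-1.856634, 1.353551) → (-1.444202, 1.601088)
(u(0.93), v(0.93)) ≈ (-1.4442, 1.6011)

-1.4442, 1.6011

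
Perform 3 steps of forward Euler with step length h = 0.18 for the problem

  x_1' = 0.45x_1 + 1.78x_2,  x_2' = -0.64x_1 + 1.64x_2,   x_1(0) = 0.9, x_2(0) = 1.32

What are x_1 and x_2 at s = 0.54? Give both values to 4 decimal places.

2.8023, 2.2527

Euler on (x_1,x_2): x_1_{n+1} = x_1_n + h·x_1', x_2_{n+1} = x_2_n + h·x_2'.
0.000000: (0.900000, 1.320000); f=(2.754600, 1.588800) → (1.395828, 1.605984)
0.180000: (1.395828, 1.605984); f=(3.486774, 1.740484) → (2.023447, 1.919271)
0.360000: (2.023447, 1.919271); f=(4.326854, 1.852598) → (2.802281, 2.252739)
(x_1(0.54), x_2(0.54)) ≈ (2.8023, 2.2527)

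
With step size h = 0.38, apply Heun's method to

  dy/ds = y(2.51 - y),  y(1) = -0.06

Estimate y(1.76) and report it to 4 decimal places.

Heun: k1 = f(s_n, y_n); k2 = f(s_n + h, y_n + h·k1); y_{n+1} = y_n + (h/2)·(k1 + k2).
s=1.000000, y=-0.060000:
  k1 = f(1.000000, -0.060000) = -0.154200
  k2 = f(1.380000, -0.118596) = -0.311741
  y ← -0.060000 + (0.38/2)·(-0.154200 + (-0.311741)) = -0.148529
s=1.380000, y=-0.148529:
  k1 = f(1.380000, -0.148529) = -0.394868
  k2 = f(1.760000, -0.298579) = -0.838582
  y ← -0.148529 + (0.38/2)·(-0.394868 + (-0.838582)) = -0.382884
y(1.76) ≈ -0.3829

-0.3829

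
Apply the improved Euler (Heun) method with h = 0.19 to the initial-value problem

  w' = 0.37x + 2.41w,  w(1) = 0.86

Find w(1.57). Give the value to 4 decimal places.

3.8064

Heun: k1 = f(x_n, w_n); k2 = f(x_n + h, w_n + h·k1); w_{n+1} = w_n + (h/2)·(k1 + k2).
x=1.000000, w=0.860000:
  k1 = f(1.000000, 0.860000) = 2.442600
  k2 = f(1.190000, 1.324094) = 3.631367
  w ← 0.860000 + (0.19/2)·(2.442600 + 3.631367) = 1.437027
x=1.190000, w=1.437027:
  k1 = f(1.190000, 1.437027) = 3.903535
  k2 = f(1.380000, 2.178698) = 5.761263
  w ← 1.437027 + (0.19/2)·(3.903535 + 5.761263) = 2.355183
x=1.380000, w=2.355183:
  k1 = f(1.380000, 2.355183) = 6.186590
  k2 = f(1.570000, 3.530635) = 9.089730
  w ← 2.355183 + (0.19/2)·(6.186590 + 9.089730) = 3.806433
w(1.57) ≈ 3.8064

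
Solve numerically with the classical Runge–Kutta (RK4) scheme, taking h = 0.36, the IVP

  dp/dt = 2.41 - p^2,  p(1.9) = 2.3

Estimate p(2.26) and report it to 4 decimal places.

RK4: k1 = f(t_n, p_n); k2 = f(t_n + h/2, p_n + (h/2)·k1); k3 = f(t_n + h/2, p_n + (h/2)·k2); k4 = f(t_n + h, p_n + h·k3); p_{n+1} = p_n + (h/6)·(k1 + 2k2 + 2k3 + k4).
t=1.900000, p=2.300000:
  k1 = f(1.900000, 2.300000) = -2.880000
  k2 = f(2.080000, 1.781600) = -0.764099
  k3 = f(2.080000, 2.162462) = -2.266243
  k4 = f(2.260000, 1.484153) = 0.207291
  p ← 2.300000 + (0.36/6)·(k1 + 2k2 + 2k3 + k4) = 1.775996
p(2.26) ≈ 1.7760

1.7760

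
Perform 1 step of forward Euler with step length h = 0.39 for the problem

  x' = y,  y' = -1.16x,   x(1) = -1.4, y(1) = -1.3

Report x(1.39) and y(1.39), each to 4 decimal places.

-1.9070, -0.6666

Euler on (x,y): x_{n+1} = x_n + h·x', y_{n+1} = y_n + h·y'.
1.000000: (-1.400000, -1.300000); f=(-1.300000, 1.624000) → (-1.907000, -0.666640)
(x(1.39), y(1.39)) ≈ (-1.9070, -0.6666)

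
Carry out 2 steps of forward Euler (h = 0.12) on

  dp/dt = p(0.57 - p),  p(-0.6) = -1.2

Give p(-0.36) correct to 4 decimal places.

Euler: p_{n+1} = p_n + h·f(t_n, p_n).
t=-0.600000, p=-1.200000: f=-2.124000 → p ← -1.200000 + 0.12·(-2.124000) = -1.454880
t=-0.480000, p=-1.454880: f=-2.945957 → p ← -1.454880 + 0.12·(-2.945957) = -1.808395
p(-0.36) ≈ -1.8084

-1.8084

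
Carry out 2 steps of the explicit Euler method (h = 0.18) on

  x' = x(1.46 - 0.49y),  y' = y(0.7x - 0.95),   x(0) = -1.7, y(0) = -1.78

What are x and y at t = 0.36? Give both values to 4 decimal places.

Euler on (x,y): x_{n+1} = x_n + h·x', y_{n+1} = y_n + h·y'.
0.000000: (-1.700000, -1.780000); f=(-3.964740, 3.809200) → (-2.413653, -1.094344)
0.180000: (-2.413653, -1.094344); f=(-4.818203, 2.888584) → (-3.280930, -0.574399)
(x(0.36), y(0.36)) ≈ (-3.2809, -0.5744)

-3.2809, -0.5744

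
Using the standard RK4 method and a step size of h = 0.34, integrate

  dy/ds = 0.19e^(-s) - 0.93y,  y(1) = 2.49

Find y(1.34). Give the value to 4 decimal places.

RK4: k1 = f(s_n, y_n); k2 = f(s_n + h/2, y_n + (h/2)·k1); k3 = f(s_n + h/2, y_n + (h/2)·k2); k4 = f(s_n + h, y_n + h·k3); y_{n+1} = y_n + (h/6)·(k1 + 2k2 + 2k3 + k4).
s=1.000000, y=2.490000:
  k1 = f(1.000000, 2.490000) = -2.245803
  k2 = f(1.170000, 2.108214) = -1.901669
  k3 = f(1.170000, 2.166716) = -1.956076
  k4 = f(1.340000, 1.824934) = -1.647438
  y ← 2.490000 + (0.34/6)·(k1 + 2k2 + 2k3 + k4) = 1.832172
y(1.34) ≈ 1.8322

1.8322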